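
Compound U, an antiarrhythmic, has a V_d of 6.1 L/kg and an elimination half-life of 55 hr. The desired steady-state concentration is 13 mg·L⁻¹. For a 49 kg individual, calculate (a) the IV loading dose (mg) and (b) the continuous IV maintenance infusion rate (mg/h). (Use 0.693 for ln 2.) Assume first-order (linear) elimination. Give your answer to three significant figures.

Total Vd = 6.1 × 49 = 298.9 L
LD = Vd × C = 298.9 × 13 = 3886 mg
CL = 0.693 × Vd / t½ = 0.693 × 298.9 / 55 = 3.766 L/h
Infusion rate = CL × Css = 3.766 × 13 = 48.96 mg/h

(a) 3890 mg; (b) 49.0 mg/h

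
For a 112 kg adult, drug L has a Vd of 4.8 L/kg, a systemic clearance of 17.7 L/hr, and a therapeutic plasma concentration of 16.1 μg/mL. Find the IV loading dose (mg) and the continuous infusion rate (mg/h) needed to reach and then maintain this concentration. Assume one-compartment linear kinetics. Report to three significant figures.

(a) 8660 mg; (b) 285 mg/h

Total Vd = 4.8 × 112 = 537.6 L
LD = Vd · C_target = 537.6 × 16.1 = 8655 mg
Maintenance infusion rate = CL × Css = 17.70 × 16.1 = 285.0 mg/h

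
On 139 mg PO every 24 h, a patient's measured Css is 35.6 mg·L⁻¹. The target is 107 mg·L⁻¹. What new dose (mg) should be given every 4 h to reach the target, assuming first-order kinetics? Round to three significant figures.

69.6 mg

With linear kinetics, Css is proportional to dose rate (D/τ) at fixed clearance.
D₂ = D₁ × (Css,target / Css,current) × (τ₂/τ₁) = 139 × (107/35.6) × (4/24) = 69.63 mg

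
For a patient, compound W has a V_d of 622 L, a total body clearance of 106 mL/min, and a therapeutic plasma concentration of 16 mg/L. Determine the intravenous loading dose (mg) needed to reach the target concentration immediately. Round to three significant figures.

Loading dose depends on Vd (not clearance): it fills the distribution volume.
LD = Vd × C = 622.0 × 16.00 = 9952 mg

9950 mg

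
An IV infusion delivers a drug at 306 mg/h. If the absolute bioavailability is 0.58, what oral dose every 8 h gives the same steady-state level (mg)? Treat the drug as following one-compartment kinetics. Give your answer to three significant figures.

4220 mg

To maintain the same Css, the systemic dosing rate must be unchanged: F·D/τ = infusion rate.
D = rate × τ / F = 306 × 8 / 0.58 = 4221 mg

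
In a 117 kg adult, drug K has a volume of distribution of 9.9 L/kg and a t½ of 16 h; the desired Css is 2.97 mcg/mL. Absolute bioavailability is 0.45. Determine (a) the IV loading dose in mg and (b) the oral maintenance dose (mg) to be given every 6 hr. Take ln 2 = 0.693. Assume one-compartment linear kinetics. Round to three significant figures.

Vd = 9.9 L/kg × 117 kg = 1158 L
LD = Vd × C = 1158 × 2.97 = 3439 mg
CL = 0.693 × Vd / t½ = 0.693 × 1158 / 16 = 50.16 L/h
D = CL × Css × τ / F = 50.16 × 2.97 × 6 / 0.45 = 1986 mg

(a) 3440 mg; (b) 1990 mg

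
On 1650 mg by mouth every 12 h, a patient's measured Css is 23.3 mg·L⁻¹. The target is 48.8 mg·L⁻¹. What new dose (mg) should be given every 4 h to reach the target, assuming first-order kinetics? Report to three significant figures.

With linear kinetics, Css is proportional to dose rate (D/τ) at fixed clearance.
D₂ = D₁ × (Css,target / Css,current) × (τ₂/τ₁) = 1650 × (48.8/23.3) × (4/12) = 1152 mg

1150 mg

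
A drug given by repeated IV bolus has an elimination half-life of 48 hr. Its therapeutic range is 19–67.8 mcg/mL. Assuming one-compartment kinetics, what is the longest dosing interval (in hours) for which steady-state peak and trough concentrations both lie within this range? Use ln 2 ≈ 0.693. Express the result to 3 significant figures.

k = 0.693 / t½ = 0.693 / 48 = 0.01444 h⁻¹
Between IV bolus doses, concentration decays as C = C₀·e^(−kτ), so C_peak/C_trough = e^(kτ).
τ_max = ln(C_peak/C_trough) / k = ln(67.8/19) / 0.01444 = 1.272 / 0.01444 = 88.09 h

88.1 h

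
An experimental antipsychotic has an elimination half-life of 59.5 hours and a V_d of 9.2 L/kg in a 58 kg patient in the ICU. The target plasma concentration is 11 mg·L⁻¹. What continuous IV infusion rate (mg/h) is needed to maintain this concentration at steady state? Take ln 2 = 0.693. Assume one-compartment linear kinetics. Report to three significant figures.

68.4 mg/h

Vd = 9.2 L/kg × 58 kg = 533.6 L
CL = 0.693 × Vd / t½ = 0.693 × 533.6 / 59.5 = 6.215 L/h
Infusion rate = CL × Css = 6.215 × 11 = 68.37 mg/h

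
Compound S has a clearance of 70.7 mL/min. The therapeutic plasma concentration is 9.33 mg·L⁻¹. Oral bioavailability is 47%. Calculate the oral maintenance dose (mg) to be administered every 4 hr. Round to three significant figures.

CL = 70.7 mL/min = 70.7 × 0.06 = 4.242 L/h
D = CL × Css × τ / F = 4.242 × 9.33 × 4 / 0.47 = 336.8 mg

337 mg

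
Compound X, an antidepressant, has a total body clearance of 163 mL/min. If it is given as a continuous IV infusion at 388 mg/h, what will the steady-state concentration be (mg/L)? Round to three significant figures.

Convert clearance: 163 mL/min × 60 min/h ÷ 1000 mL/L = 9.780 L/h
Css = rate / CL = 388 / 9.780 = 39.67 mg/L

39.7 mg/L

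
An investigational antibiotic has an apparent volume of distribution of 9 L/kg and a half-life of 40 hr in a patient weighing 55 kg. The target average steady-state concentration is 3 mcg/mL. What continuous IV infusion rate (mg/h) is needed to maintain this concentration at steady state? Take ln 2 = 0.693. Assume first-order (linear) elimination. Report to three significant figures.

Total Vd = 9 × 55 = 495.0 L
CL = 0.693 × Vd / t½ = 0.693 × 495.0 / 40 = 8.576 L/h
Infusion rate = CL × Css = 8.576 × 3 = 25.73 mg/h

25.7 mg/h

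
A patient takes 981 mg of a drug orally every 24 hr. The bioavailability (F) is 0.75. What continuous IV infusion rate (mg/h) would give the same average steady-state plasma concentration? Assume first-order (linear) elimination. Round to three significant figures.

Equivalent systemic input: infusion rate = F·D/τ.
Rate = 0.75 × 981 / 24 = 30.66 mg/h

30.7 mg/h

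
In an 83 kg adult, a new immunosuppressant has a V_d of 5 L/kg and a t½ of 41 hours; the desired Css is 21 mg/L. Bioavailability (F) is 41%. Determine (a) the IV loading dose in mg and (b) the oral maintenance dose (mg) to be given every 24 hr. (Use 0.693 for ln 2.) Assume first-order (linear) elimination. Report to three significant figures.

Vd(total) = 83 kg × 5 L/kg = 415.0 L
LD = Vd × C = 415.0 × 21 = 8715 mg
CL = 0.693 × Vd / t½ = 0.693 × 415.0 / 41 = 7.015 L/h
D = CL × Css × τ / F = 7.015 × 21 × 24 / 0.41 = 8623 mg

(a) 8720 mg; (b) 8620 mg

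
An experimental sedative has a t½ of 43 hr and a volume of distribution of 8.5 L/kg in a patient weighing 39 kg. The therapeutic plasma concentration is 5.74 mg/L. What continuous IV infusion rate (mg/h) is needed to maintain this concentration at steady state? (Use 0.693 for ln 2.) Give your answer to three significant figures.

30.7 mg/h

Total Vd = 8.5 × 39 = 331.5 L
k = 0.693/43 = 0.01612 h⁻¹, so CL = k·Vd = 0.01612 × 331.5 = 5.344 L/h
Infusion rate = CL × Css = 5.344 × 5.74 = 30.67 mg/h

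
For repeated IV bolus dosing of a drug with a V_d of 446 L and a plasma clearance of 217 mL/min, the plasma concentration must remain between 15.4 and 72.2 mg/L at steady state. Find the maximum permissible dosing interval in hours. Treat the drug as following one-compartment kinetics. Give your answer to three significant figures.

CL = 217 mL/min × 60/1000 = 13.02 L/h
k = CL / Vd = 13.02 / 446.0 = 0.02919 h⁻¹
Between IV bolus doses, concentration decays as C = C₀·e^(−kτ), so C_peak/C_trough = e^(kτ).
τ_max = ln(C_peak/C_trough) / k = ln(72.2/15.4) / 0.02919 = 1.545 / 0.02919 = 52.93 h

52.9 h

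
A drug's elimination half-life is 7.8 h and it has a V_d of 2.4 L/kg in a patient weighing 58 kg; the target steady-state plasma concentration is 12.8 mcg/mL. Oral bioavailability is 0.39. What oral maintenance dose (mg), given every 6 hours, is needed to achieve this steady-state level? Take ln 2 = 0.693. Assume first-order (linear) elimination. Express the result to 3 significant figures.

Total Vd = 2.4 × 58 = 139.2 L
k = 0.693/7.8 = 0.08885 h⁻¹, so CL = k·Vd = 0.08885 × 139.2 = 12.37 L/h
D = CL × Css × τ / F = 12.37 × 12.8 × 6 / 0.39 = 2436 mg

2440 mg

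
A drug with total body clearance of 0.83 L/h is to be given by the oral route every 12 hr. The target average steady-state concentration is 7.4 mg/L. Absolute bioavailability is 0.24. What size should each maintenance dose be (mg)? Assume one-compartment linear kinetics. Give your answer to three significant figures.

At steady state, dose per interval replaces the amount cleared in that interval: F·D/τ = CL·Css.
D = CL × Css × τ / F = 0.8300 × 7.4 × 12 / 0.24 = 307.1 mg

307 mg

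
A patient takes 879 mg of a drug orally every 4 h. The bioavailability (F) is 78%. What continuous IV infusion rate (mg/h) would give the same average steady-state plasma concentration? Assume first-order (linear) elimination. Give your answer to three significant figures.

171 mg/h

Equivalent systemic input: infusion rate = F·D/τ.
Rate = 0.78 × 879 / 4 = 171.4 mg/h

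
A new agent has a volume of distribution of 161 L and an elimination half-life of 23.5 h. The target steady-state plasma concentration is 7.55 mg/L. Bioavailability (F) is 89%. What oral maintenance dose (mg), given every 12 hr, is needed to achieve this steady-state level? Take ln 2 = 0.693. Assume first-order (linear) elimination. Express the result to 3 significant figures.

k = 0.693/23.5 = 0.02949 h⁻¹, so CL = k·Vd = 0.02949 × 161.0 = 4.748 L/h
D = CL × Css × τ / F = 4.748 × 7.55 × 12 / 0.89 = 483.3 mg

483 mg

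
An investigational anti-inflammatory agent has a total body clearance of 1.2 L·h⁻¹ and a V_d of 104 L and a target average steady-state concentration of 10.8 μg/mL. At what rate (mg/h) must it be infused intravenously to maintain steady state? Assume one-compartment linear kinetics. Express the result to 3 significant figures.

13.0 mg/h

Vd does not affect the maintenance rate; only clearance governs steady-state input.
R₀ = 1.200 × 10.8 = 12.96 mg/h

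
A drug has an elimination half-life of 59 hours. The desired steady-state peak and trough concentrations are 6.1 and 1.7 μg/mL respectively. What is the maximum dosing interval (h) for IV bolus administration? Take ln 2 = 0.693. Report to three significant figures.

109 h

k = 0.693 / t½ = 0.693 / 59 = 0.01175 h⁻¹
Between IV bolus doses, concentration decays as C = C₀·e^(−kτ), so C_peak/C_trough = e^(kτ).
τ_max = ln(C_peak/C_trough) / k = ln(6.1/1.7) / 0.01175 = 1.278 / 0.01175 = 108.8 h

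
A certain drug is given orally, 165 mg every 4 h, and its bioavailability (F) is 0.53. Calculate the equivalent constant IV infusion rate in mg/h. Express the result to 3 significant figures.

21.9 mg/h

Equivalent systemic input: infusion rate = F·D/τ.
Rate = 0.53 × 165 / 4 = 21.86 mg/h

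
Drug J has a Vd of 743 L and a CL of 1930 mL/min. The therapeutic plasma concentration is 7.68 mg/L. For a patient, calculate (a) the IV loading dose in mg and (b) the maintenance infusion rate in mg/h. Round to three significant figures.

(a) 5710 mg; (b) 889 mg/h

LD = Vd · C_target = 743.0 × 7.68 = 5706 mg
CL = 1930 mL/min × 60/1000 = 115.8 L/h
Maintenance: replace elimination → rate = CL × Css = 115.8 × 7.68 = 889.3 mg/h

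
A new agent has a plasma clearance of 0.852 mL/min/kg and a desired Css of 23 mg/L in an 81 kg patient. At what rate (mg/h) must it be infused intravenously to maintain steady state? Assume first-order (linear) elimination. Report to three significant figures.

CL = 0.852 mL/min/kg × 81 kg = 69.01 mL/min = 69.01 × 60/1000 = 4.141 L/h
Rate = CL × Css = 4.141 × 23 = 95.24 mg/h

95.2 mg/h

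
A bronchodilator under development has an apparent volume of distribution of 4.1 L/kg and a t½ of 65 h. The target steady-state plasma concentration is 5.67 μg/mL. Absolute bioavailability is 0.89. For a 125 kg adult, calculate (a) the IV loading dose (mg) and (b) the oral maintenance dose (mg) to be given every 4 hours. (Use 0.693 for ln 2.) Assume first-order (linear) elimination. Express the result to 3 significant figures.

Total Vd = 4.1 × 125 = 512.5 L
LD = Vd × C = 512.5 × 5.67 = 2906 mg
CL = 0.693 × Vd / t½ = 0.693 × 512.5 / 65 = 5.464 L/h
D = CL × Css × τ / F = 5.464 × 5.67 × 4 / 0.89 = 139.2 mg

(a) 2910 mg; (b) 139 mg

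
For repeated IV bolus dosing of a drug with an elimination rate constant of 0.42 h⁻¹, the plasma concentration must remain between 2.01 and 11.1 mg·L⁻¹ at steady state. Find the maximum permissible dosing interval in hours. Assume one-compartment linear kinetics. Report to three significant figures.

Between IV bolus doses, concentration decays as C = C₀·e^(−kτ), so C_peak/C_trough = e^(kτ).
τ_max = ln(C_peak/C_trough) / k = ln(11.1/2.01) / 0.4200 = 1.709 / 0.4200 = 4.069 h

4.07 h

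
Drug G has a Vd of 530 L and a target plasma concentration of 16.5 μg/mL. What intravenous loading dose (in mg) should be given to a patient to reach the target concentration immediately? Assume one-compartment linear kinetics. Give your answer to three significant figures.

The loading dose fills Vd to the target concentration.
LD = Vd × C = 530.0 × 16.50 = 8745 mg

8750 mg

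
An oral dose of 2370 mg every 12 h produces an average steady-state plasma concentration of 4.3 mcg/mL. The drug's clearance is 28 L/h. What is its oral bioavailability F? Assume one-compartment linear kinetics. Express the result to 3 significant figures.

F·D/τ = CL·Css at steady state → F = CL·Css·τ / D.
F = 28 × 4.3 × 12 / 2370 = 0.610

0.610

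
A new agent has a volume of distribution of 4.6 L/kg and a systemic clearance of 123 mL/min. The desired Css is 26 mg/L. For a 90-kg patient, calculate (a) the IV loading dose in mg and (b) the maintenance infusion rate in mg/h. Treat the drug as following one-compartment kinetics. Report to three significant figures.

(a) 10800 mg; (b) 192 mg/h

Total Vd = 4.6 × 90 = 414.0 L
Loading dose = Vd × C = 414.0 × 26 = 10760 mg
CL = 123 mL/min = 123 × 0.06 = 7.380 L/h
Infusion rate = 7.380 L/h × 26 mg/L = 191.9 mg/h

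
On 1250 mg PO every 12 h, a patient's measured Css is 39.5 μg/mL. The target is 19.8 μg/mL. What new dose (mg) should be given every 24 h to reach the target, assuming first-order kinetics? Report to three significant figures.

For first-order elimination, Css ∝ F·D/(CL·τ); F and CL are unchanged, so Css ∝ D/τ.
D₂ = D₁ × (Css,target / Css,current) × (τ₂/τ₁) = 1250 × (19.8/39.5) × (24/12) = 1253 mg

1250 mg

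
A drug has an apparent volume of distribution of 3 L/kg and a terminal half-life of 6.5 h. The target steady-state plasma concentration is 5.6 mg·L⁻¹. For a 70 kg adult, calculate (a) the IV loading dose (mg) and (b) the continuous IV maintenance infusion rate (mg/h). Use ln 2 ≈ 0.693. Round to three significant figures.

(a) 1180 mg; (b) 125 mg/h

Total Vd = 3 × 70 = 210.0 L
LD = Vd × C = 210.0 × 5.6 = 1176 mg
CL = 0.693 × Vd / t½ = 0.693 × 210.0 / 6.5 = 22.39 L/h
Infusion rate = CL × Css = 22.39 × 5.6 = 125.4 mg/h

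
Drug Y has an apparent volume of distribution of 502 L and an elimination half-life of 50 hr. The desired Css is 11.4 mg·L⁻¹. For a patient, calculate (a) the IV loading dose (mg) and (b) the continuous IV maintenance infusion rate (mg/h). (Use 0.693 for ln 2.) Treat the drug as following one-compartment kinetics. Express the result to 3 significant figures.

LD = Vd × C = 502.0 × 11.4 = 5723 mg
CL = 0.693 × Vd / t½ = 0.693 × 502.0 / 50 = 6.958 L/h
Infusion rate = CL × Css = 6.958 × 11.4 = 79.32 mg/h

(a) 5720 mg; (b) 79.3 mg/h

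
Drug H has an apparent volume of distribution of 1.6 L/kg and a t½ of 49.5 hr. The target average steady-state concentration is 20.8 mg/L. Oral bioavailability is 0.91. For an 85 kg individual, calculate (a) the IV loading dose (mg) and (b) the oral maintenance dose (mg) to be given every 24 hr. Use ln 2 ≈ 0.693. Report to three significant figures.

(a) 2830 mg; (b) 1040 mg

Total Vd = 1.6 × 85 = 136.0 L
LD = Vd × C = 136.0 × 20.8 = 2829 mg
CL = 0.693 × Vd / t½ = 0.693 × 136.0 / 49.5 = 1.904 L/h
D = CL × Css × τ / F = 1.904 × 20.8 × 24 / 0.91 = 1044 mg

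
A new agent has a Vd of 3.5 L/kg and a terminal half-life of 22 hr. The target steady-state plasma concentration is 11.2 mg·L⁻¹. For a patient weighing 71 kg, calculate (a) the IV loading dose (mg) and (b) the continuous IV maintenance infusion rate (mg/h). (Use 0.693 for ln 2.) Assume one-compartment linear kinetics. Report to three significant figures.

(a) 2780 mg; (b) 87.7 mg/h

Vd = 3.5 L/kg × 71 kg = 248.5 L
LD = Vd × C = 248.5 × 11.2 = 2783 mg
CL = 0.693 × Vd / t½ = 0.693 × 248.5 / 22 = 7.828 L/h
Infusion rate = CL × Css = 7.828 × 11.2 = 87.67 mg/h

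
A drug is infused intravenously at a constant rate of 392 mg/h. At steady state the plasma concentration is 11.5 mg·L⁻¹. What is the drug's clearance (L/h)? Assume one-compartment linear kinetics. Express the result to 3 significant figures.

34.1 L/h

At steady state, infusion rate = CL × Css, so CL = rate / Css.
CL = 392 / 11.5 = 34.09 L/h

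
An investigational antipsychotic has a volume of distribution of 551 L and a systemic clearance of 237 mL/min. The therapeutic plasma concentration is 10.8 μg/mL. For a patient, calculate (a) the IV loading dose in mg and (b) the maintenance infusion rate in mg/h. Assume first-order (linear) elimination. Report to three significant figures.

LD = Vd · C_target = 551.0 × 10.8 = 5951 mg
CL = 237 mL/min = 237 × 0.06 = 14.22 L/h
Maintenance infusion rate = CL × Css = 14.22 × 10.8 = 153.6 mg/h

(a) 5950 mg; (b) 154 mg/h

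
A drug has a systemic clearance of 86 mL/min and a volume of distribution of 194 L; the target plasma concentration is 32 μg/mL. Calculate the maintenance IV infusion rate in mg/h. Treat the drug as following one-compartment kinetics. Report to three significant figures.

165 mg/h

CL = 86 mL/min × 60/1000 = 5.160 L/h
Infusion rate = CL · Css = 5.160 L/h × 32 mg/L = 165.1 mg/h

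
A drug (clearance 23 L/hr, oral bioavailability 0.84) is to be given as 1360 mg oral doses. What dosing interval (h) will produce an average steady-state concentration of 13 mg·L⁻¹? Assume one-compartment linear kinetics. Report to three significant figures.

F·D/τ = CL·Css → τ = F·D / (CL·Css).
τ = 0.84 × 1360 / (23 × 13) = 3.821 h

3.82 h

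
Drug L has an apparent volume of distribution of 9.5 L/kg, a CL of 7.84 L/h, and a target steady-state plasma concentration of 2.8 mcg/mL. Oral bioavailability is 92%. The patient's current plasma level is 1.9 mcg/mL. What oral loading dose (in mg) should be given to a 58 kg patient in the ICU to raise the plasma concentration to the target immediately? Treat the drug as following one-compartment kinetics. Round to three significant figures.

Total Vd = 9.5 × 58 = 551.0 L
Concentration deficit ΔC = 2.8 − 1.9 = 0.9000 mg/L
LD = Vd × ΔC / F = 551.0 × 0.9000 / 0.92 = 539.0 mg

539 mg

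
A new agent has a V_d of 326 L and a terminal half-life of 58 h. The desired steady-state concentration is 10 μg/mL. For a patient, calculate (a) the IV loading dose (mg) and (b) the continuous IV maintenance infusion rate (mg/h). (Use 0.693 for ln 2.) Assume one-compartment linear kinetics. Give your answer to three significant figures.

LD = Vd × C = 326.0 × 10 = 3260 mg
CL = 0.693 × Vd / t½ = 0.693 × 326.0 / 58 = 3.895 L/h
Infusion rate = CL × Css = 3.895 × 10 = 38.95 mg/h

(a) 3260 mg; (b) 39.0 mg/h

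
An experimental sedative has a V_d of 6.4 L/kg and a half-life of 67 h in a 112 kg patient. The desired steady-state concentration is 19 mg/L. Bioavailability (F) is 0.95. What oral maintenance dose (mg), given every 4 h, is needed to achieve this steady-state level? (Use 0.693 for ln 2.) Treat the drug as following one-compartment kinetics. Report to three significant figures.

Total Vd = 6.4 × 112 = 716.8 L
CL = ln 2 · Vd / t½ = 0.693 × 716.8 / 67 = 7.414 L/h
D = CL × Css × τ / F = 7.414 × 19 × 4 / 0.95 = 593.1 mg

593 mg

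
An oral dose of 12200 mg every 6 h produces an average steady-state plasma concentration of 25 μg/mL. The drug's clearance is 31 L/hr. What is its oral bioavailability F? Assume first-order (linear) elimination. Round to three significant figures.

0.381

F·D/τ = CL·Css at steady state → F = CL·Css·τ / D.
F = 31 × 25 × 6 / 12200 = 0.381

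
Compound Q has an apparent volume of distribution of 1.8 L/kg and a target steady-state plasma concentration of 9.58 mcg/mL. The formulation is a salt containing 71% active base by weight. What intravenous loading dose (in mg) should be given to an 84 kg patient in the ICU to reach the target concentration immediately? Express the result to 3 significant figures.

2040 mg

Total Vd = 1.8 × 84 = 151.2 L
LD = Vd × C / S = 151.2 × 9.580 / 0.71 = 2040 mg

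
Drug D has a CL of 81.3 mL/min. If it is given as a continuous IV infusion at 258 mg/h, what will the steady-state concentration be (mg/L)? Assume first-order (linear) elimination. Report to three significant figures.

CL = 81.3 mL/min × 60/1000 = 4.878 L/h
Css = rate / CL = 258 / 4.878 = 52.89 mg/L

52.9 mg/L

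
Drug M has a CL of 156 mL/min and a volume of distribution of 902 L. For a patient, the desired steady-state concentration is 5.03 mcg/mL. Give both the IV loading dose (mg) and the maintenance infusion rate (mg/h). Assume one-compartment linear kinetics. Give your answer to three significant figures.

(a) 4540 mg; (b) 47.1 mg/h

Loading: fill Vd to C_target → 902.0 L × 5.03 mg/L = 4537 mg
CL = 156 mL/min = 156 × 0.06 = 9.360 L/h
Maintenance: replace elimination → rate = CL × Css = 9.360 × 5.03 = 47.08 mg/h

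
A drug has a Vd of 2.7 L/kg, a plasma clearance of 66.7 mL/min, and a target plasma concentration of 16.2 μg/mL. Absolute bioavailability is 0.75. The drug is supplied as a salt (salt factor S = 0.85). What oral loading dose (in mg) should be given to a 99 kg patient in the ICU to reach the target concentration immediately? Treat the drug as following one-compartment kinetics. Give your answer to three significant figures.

Vd = 2.7 L/kg × 99 kg = 267.3 L
The loading dose fills Vd to the target concentration; clearance is irrelevant here.
LD = Vd × C / F / S = 267.3 × 16.20 / 0.75 / 0.85 = 6793 mg

6790 mg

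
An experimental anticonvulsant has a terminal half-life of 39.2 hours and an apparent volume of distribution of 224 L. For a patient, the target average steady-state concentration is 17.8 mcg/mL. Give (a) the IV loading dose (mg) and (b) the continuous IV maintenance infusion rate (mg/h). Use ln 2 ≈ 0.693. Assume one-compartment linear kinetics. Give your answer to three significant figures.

(a) 3990 mg; (b) 70.5 mg/h

LD = Vd × C = 224.0 × 17.8 = 3987 mg
CL = 0.693 × Vd / t½ = 0.693 × 224.0 / 39.2 = 3.960 L/h
Infusion rate = CL × Css = 3.960 × 17.8 = 70.49 mg/h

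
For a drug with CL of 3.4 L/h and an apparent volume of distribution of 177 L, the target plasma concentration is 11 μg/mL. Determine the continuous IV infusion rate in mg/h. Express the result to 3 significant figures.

Maintenance depends on clearance, not Vd — rate in must match rate out.
Rate = CL × Css = 3.400 × 11 = 37.40 mg/h

37.4 mg/h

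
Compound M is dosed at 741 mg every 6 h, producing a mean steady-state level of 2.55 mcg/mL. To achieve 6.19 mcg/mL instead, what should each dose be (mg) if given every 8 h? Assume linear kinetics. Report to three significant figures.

2400 mg

For first-order elimination, Css ∝ F·D/(CL·τ); F and CL are unchanged, so Css ∝ D/τ.
D₂ = D₁ × (Css,target / Css,current) × (τ₂/τ₁) = 741 × (6.19/2.55) × (8/6) = 2398 mg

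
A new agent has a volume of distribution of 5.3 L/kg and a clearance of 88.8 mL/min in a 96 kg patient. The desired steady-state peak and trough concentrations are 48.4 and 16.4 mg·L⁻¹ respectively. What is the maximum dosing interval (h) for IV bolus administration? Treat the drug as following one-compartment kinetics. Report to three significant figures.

Vd = 5.3 L/kg × 96 kg = 508.8 L
CL = 88.8 mL/min × 60/1000 = 5.328 L/h
k = CL / Vd = 5.328 / 508.8 = 0.01047 h⁻¹
Between IV bolus doses, concentration decays as C = C₀·e^(−kτ), so C_peak/C_trough = e^(kτ).
τ_max = ln(C_peak/C_trough) / k = ln(48.4/16.4) / 0.01047 = 1.082 / 0.01047 = 103.3 h

103 h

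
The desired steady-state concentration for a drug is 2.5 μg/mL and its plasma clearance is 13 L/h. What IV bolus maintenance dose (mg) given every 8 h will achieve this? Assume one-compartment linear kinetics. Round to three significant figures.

260 mg

At steady state, dose per interval replaces the amount cleared in that interval: D/τ = CL·Css.
D = CL × Css × τ = 13.00 × 2.5 × 8 = 260.0 mg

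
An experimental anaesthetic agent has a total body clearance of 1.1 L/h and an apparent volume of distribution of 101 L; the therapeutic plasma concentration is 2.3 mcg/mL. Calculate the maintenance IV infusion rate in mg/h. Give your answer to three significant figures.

2.53 mg/h

Vd does not affect the maintenance rate; only clearance governs steady-state input.
R₀ = 1.100 × 2.3 = 2.530 mg/h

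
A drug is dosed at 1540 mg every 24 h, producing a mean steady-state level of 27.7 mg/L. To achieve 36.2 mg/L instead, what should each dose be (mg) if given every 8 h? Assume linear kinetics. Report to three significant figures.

For first-order elimination, Css ∝ F·D/(CL·τ); F and CL are unchanged, so Css ∝ D/τ.
D₂ = D₁ × (Css,target / Css,current) × (τ₂/τ₁) = 1540 × (36.2/27.7) × (8/24) = 670.9 mg

671 mg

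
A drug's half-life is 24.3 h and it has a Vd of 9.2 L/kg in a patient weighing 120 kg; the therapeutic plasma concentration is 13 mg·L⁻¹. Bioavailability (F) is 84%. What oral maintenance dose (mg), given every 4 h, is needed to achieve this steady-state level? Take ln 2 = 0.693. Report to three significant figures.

1950 mg

Total Vd = 9.2 × 120 = 1104 L
CL = ln 2 · Vd / t½ = 0.693 × 1104 / 24.3 = 31.48 L/h
D = CL × Css × τ / F = 31.48 × 13 × 4 / 0.84 = 1949 mg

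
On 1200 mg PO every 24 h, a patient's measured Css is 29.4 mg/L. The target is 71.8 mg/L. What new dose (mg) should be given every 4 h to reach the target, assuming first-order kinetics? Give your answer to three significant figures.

With linear kinetics, Css is proportional to dose rate (D/τ) at fixed clearance.
D₂ = D₁ × (Css,target / Css,current) × (τ₂/τ₁) = 1200 × (71.8/29.4) × (4/24) = 488.4 mg

488 mg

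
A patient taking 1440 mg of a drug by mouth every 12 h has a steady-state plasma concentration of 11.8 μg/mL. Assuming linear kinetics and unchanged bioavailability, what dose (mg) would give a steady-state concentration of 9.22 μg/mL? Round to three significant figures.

With linear kinetics, Css is proportional to dose rate (D/τ) at fixed clearance.
D₂ = D₁ × (Css,target / Css,current) = 1440 × 9.22/11.8 = 1125 mg

1130 mg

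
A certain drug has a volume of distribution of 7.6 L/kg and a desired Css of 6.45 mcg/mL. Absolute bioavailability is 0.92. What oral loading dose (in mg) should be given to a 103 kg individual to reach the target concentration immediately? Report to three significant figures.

5490 mg

Vd(total) = 103 kg × 7.6 L/kg = 782.8 L
LD = Vd × C / F = 782.8 × 6.450 / 0.92 = 5488 mg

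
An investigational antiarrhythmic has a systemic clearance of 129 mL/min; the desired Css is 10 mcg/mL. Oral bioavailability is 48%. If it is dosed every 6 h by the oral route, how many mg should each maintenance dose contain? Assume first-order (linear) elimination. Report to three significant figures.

CL = 129 mL/min = 129 × 0.06 = 7.740 L/h
At steady state, dose per interval replaces the amount cleared in that interval: F·D/τ = CL·Css.
D = CL × Css × τ / F = 7.740 × 10 × 6 / 0.48 = 967.5 mg

968 mg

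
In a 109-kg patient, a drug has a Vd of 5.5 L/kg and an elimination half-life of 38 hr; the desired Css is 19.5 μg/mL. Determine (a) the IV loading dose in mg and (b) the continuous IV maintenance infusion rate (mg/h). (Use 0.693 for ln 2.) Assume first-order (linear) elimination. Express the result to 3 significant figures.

Total Vd = 5.5 × 109 = 599.5 L
LD = Vd × C = 599.5 × 19.5 = 11690 mg
CL = 0.693 × Vd / t½ = 0.693 × 599.5 / 38 = 10.93 L/h
Infusion rate = CL × Css = 10.93 × 19.5 = 213.1 mg/h

(a) 11700 mg; (b) 213 mg/h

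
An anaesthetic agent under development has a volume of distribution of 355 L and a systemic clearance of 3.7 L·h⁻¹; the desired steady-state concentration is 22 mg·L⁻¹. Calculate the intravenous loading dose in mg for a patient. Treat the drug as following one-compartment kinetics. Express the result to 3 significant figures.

7810 mg

LD = Vd × C = 355.0 × 22.00 = 7810 mg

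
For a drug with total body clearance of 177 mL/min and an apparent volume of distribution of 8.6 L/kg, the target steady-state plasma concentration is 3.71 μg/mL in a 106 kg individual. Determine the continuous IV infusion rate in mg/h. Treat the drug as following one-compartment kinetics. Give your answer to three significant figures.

39.4 mg/h

CL = 177 mL/min = 177 × 0.06 = 10.62 L/h
At steady state, infusion rate equals elimination rate: rate in = CL × Css.
Infusion rate = CL · Css = 10.62 L/h × 3.71 mg/L = 39.40 mg/h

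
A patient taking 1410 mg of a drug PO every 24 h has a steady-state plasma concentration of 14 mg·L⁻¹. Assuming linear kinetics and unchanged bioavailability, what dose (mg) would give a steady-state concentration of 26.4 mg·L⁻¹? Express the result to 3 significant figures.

2660 mg

With linear kinetics, Css is proportional to dose rate (D/τ) at fixed clearance.
D₂ = D₁ × (Css,target / Css,current) = 1410 × 26.4/14 = 2659 mg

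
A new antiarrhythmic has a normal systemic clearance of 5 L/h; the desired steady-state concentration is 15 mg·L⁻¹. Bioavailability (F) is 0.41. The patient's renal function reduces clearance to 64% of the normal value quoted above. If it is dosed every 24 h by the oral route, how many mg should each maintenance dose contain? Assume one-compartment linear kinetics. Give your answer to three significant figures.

2810 mg

Patient clearance = 0.64 × 5.000 = 3.200 L/h
D = CL × Css × τ / F = 3.200 × 15 × 24 / 0.41 = 2810 mg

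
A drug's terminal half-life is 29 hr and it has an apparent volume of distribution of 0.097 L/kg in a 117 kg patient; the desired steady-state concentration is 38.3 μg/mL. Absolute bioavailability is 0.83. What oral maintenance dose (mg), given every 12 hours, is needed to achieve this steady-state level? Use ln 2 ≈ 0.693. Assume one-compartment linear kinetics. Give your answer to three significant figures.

Total Vd = 0.097 × 117 = 11.35 L
CL = 0.693 × Vd / t½ = 0.693 × 11.35 / 29 = 0.2712 L/h
D = CL × Css × τ / F = 0.2712 × 38.3 × 12 / 0.83 = 150.2 mg

150 mg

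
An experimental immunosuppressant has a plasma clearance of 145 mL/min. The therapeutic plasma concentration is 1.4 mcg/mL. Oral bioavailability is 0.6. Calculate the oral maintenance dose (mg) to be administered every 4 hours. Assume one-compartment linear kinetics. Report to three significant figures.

81.2 mg

CL = 145 mL/min × 60/1000 = 8.700 L/h
D = CL × Css × τ / F = 8.700 × 1.4 × 4 / 0.6 = 81.20 mg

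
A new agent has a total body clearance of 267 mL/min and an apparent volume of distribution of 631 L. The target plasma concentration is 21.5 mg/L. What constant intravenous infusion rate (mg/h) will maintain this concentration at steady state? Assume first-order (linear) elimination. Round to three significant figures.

CL = 267 mL/min = 267 × 0.06 = 16.02 L/h
Vd does not affect the maintenance rate; only clearance governs steady-state input.
Rate = CL × Css = 16.02 × 21.5 = 344.4 mg/h

344 mg/h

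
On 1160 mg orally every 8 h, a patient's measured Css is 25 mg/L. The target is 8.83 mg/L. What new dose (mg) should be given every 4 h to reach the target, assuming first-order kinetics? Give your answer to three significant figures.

205 mg

For first-order elimination, Css ∝ F·D/(CL·τ); F and CL are unchanged, so Css ∝ D/τ.
D₂ = D₁ × (Css,target / Css,current) × (τ₂/τ₁) = 1160 × (8.83/25) × (4/8) = 204.9 mg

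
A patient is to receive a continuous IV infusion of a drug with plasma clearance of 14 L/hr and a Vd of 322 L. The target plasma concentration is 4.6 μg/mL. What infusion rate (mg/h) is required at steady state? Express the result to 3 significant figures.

Vd does not affect the maintenance rate; only clearance governs steady-state input.
Rate = CL × Css = 14.00 × 4.6 = 64.40 mg/h

64.4 mg/h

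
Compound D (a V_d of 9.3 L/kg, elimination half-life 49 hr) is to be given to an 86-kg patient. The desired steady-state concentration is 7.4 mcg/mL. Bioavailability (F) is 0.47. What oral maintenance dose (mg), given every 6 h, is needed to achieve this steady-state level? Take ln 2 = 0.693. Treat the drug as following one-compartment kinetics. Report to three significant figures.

Total Vd = 9.3 × 86 = 799.8 L
k = 0.693/49 = 0.01414 h⁻¹, so CL = k·Vd = 0.01414 × 799.8 = 11.31 L/h
D = CL × Css × τ / F = 11.31 × 7.4 × 6 / 0.47 = 1068 mg

1070 mg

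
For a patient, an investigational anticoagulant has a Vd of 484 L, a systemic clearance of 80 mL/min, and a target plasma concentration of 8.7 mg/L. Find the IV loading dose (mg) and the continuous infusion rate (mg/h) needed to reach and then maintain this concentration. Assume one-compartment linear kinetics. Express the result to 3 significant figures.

Loading: fill Vd to C_target → 484.0 L × 8.7 mg/L = 4211 mg
CL = 80 mL/min = 80 × 0.06 = 4.800 L/h
Infusion rate = 4.800 L/h × 8.7 mg/L = 41.76 mg/h

(a) 4210 mg; (b) 41.8 mg/h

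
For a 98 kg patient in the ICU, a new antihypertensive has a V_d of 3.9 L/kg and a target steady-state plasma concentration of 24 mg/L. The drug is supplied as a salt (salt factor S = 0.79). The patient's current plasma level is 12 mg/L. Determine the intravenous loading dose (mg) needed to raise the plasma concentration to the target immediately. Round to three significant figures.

5810 mg

Vd = 3.9 L/kg × 98 kg = 382.2 L
Concentration deficit ΔC = 24 − 12 = 12.00 mg/L
LD = Vd × ΔC / S = 382.2 × 12.00 / 0.79 = 5806 mg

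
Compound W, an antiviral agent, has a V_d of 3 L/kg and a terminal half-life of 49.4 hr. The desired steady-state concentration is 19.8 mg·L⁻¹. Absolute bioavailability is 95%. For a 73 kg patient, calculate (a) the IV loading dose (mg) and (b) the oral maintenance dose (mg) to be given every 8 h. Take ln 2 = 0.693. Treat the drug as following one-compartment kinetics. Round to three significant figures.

Vd(total) = 73 kg × 3 L/kg = 219.0 L
LD = Vd × C = 219.0 × 19.8 = 4336 mg
CL = 0.693 × Vd / t½ = 0.693 × 219.0 / 49.4 = 3.072 L/h
D = CL × Css × τ / F = 3.072 × 19.8 × 8 / 0.95 = 512.2 mg

(a) 4340 mg; (b) 512 mg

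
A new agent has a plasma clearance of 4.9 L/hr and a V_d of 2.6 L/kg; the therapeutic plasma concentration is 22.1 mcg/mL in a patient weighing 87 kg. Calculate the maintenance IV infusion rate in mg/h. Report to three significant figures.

108 mg/h

Rate = CL × Css = 4.900 × 22.1 = 108.3 mg/h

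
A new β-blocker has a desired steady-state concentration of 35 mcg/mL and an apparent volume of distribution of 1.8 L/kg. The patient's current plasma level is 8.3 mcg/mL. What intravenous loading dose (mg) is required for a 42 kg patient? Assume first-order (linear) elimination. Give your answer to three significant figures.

Vd = 1.8 L/kg × 42 kg = 75.60 L
Concentration deficit ΔC = 35 − 8.3 = 26.70 mg/L
LD = Vd × ΔC = 75.60 × 26.70 = 2019 mg

2020 mg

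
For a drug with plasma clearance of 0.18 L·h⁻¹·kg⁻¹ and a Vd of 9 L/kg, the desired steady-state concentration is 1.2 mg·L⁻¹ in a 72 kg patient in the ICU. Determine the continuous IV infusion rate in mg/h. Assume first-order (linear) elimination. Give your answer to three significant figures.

CL = 0.18 L·h⁻¹·kg⁻¹ × 72 kg = 12.96 L/h
At steady state, infusion rate equals elimination rate: rate in = CL × Css.
Rate = CL × Css = 12.96 × 1.2 = 15.55 mg/h

15.6 mg/h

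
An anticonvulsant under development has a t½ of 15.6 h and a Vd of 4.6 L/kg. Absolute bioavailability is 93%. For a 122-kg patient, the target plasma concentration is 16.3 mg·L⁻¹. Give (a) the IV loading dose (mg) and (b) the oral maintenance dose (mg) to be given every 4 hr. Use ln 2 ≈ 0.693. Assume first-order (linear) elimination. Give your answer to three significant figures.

(a) 9150 mg; (b) 1750 mg

Vd(total) = 122 kg × 4.6 L/kg = 561.2 L
LD = Vd × C = 561.2 × 16.3 = 9148 mg
CL = 0.693 × Vd / t½ = 0.693 × 561.2 / 15.6 = 24.93 L/h
D = CL × Css × τ / F = 24.93 × 16.3 × 4 / 0.93 = 1748 mg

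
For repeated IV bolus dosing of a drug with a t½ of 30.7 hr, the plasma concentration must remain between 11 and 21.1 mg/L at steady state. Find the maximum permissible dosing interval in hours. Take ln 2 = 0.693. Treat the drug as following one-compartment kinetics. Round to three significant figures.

28.9 h

k = 0.693 / t½ = 0.693 / 30.7 = 0.02257 h⁻¹
Between IV bolus doses, concentration decays as C = C₀·e^(−kτ), so C_peak/C_trough = e^(kτ).
τ_max = ln(C_peak/C_trough) / k = ln(21.1/11) / 0.02257 = 0.6514 / 0.02257 = 28.86 h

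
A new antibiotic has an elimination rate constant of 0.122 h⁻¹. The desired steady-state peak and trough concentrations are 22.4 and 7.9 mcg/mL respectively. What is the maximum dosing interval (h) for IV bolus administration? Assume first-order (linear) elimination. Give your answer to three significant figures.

Between IV bolus doses, concentration decays as C = C₀·e^(−kτ), so C_peak/C_trough = e^(kτ).
τ_max = ln(C_peak/C_trough) / k = ln(22.4/7.9) / 0.1220 = 1.042 / 0.1220 = 8.541 h

8.54 h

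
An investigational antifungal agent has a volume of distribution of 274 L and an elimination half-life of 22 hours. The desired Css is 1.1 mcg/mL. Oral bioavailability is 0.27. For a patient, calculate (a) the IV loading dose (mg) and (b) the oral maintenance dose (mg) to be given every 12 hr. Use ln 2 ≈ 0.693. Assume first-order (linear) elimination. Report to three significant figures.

LD = Vd × C = 274.0 × 1.1 = 301.4 mg
CL = 0.693 × Vd / t½ = 0.693 × 274.0 / 22 = 8.631 L/h
D = CL × Css × τ / F = 8.631 × 1.1 × 12 / 0.27 = 422.0 mg

(a) 301 mg; (b) 422 mg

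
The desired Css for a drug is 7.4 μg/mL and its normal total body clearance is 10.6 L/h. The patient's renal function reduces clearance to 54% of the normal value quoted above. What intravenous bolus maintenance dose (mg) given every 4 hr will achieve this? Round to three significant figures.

Patient clearance = 0.54 × 10.60 = 5.724 L/h
At steady state, dose per interval replaces the amount cleared in that interval: D/τ = CL·Css.
D = CL × Css × τ = 5.724 × 7.4 × 4 = 169.4 mg

169 mg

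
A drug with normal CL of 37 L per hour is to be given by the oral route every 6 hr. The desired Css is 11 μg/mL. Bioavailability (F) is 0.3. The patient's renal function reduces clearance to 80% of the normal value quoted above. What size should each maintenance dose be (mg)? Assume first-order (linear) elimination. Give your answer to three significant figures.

6510 mg

Patient clearance = 0.8 × 37.00 = 29.60 L/h
D = CL × Css × τ / F = 29.60 × 11 × 6 / 0.3 = 6512 mg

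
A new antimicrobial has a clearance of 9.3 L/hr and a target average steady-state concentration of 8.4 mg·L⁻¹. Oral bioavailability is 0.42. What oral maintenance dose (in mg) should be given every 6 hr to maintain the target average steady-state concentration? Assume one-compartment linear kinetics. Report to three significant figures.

1120 mg

D = CL × Css × τ / F = 9.300 × 8.4 × 6 / 0.42 = 1116 mg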